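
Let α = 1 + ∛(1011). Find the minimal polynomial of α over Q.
m_α(x) = x^3 - 3x^2 + 3x - 1012

Set β = α - 1 = ∛(1011), so β^3 = 1011. Then (α - 1)^3 - 1011 = 0, i.e. α is a root of g(x) = (x - 1)^3 - 1011 = x^3 - 3x^2 + 3x - 1012. Since g(x) = h(x - 1) where h(x) = x^3 - 1011, and h is irreducible over Q (because 1011 is not a perfect cube, so h has no rational root, and a monic cubic with no rational root is irreducible), g is also irreducible (irreducibility is preserved under the substitution x → x - 1). Hence m_α(x) = x^3 - 3x^2 + 3x - 1012.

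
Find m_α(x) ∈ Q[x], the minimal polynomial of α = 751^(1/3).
m_α(x) = x^3 - 751

α satisfies α^3 = 751, so x^3 - 751 annihilates α. By the rational root test, a rational root p/q (in lowest terms) of x^3 - 751 would satisfy p^3 = 751 q^3, forcing q = 1 and p^3 = 751; but 751 is not a perfect cube, contradiction. A monic cubic over Q with no rational root is irreducible (any nontrivial factorization would include a linear factor). Hence x^3 - 751 is the minimal polynomial of α, and in particular [Q(α):Q] = 3.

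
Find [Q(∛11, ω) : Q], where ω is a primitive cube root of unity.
[Q(∛11, ω) : Q] = 6

[Q(∛11):Q] = 3 (min poly x^3 - 11, irreducible since 11 is not a perfect cube). [Q(ω):Q] = 2 (min poly x^2 + x + 1). Since Q(∛11) ⊂ R and ω ∉ R, we have ω ∉ Q(∛11), so x^2 + x + 1 remains irreducible over Q(∛11) and [Q(∛11, ω) : Q(∛11)] = 2. By the tower law, [Q(∛11, ω) : Q] = 3 · 2 = 6. (In fact Q(∛11, ω) is the splitting field of x^3 - 11 over Q.)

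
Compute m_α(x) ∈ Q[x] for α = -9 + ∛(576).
m_α(x) = x^3 + 27x^2 + 243x + 153

Set β = α + 9 = ∛(576), so β^3 = 576. Then (α + 9)^3 - 576 = 0, i.e. α is a root of g(x) = (x + 9)^3 - 576 = x^3 + 27x^2 + 243x + 153. Since g(x) = h(x + 9) where h(x) = x^3 - 576, and h is irreducible over Q (because 576 is not a perfect cube, so h has no rational root, and a monic cubic with no rational root is irreducible), g is also irreducible (irreducibility is preserved under the substitution x → x + 9). Hence m_α(x) = x^3 + 27x^2 + 243x + 153.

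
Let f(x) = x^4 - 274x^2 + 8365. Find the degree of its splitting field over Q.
[K : Q] = 4

Solving the quadratic in x^2: x^2 = (274 ± √(274^2 - 4·8365))/2 = (274 ± √41616)/2 = (274 ± 204)/2, giving x^2 = 35 or x^2 = 239. So f(x) = (x^2 - 35)(x^2 - 239) and the roots of f are ±√35, ±√239. Hence the splitting field is K = Q(√35, √239). Since 35 and 239 are distinct squarefree integers > 1, their product 8365 is not a perfect square, so √239 ∉ Q(√35). By the tower law [K:Q] = [Q(√35,√239):Q(√35)] · [Q(√35):Q] = 2 · 2 = 4.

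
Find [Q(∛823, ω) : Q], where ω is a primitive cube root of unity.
[Q(∛823, ω) : Q] = 6

[Q(∛823):Q] = 3 (min poly x^3 - 823, irreducible since 823 is not a perfect cube). [Q(ω):Q] = 2 (min poly x^2 + x + 1). Since Q(∛823) ⊂ R and ω ∉ R, we have ω ∉ Q(∛823), so x^2 + x + 1 remains irreducible over Q(∛823) and [Q(∛823, ω) : Q(∛823)] = 2. By the tower law, [Q(∛823, ω) : Q] = 3 · 2 = 6. (In fact Q(∛823, ω) is the splitting field of x^3 - 823 over Q.)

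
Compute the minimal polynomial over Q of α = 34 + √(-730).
m_α(x) = x^2 - 68x + 1886

From α - 34 = √(-730), squaring gives (α - 34)^2 = -730, i.e. α^2 - 68α + 1156 = -730, so α^2 - 68α + 1886 = 0. The discriminant of x^2 - 68x + 1886 is (-68)^2 - 4·(1886) = 4624 - 7544 = -2920, and 4·(-730) is not a perfect square in Q since -730 is squarefree and ≠ 1. Hence x^2 - 68x + 1886 is irreducible over Q and is the minimal polynomial of α.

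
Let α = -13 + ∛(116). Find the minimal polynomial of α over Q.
m_α(x) = x^3 + 39x^2 + 507x + 2081

Set β = α + 13 = ∛(116), so β^3 = 116. Then (α + 13)^3 - 116 = 0, i.e. α is a root of g(x) = (x + 13)^3 - 116 = x^3 + 39x^2 + 507x + 2081. Since g(x) = h(x + 13) where h(x) = x^3 - 116, and h is irreducible over Q (because 116 is not a perfect cube, so h has no rational root, and a monic cubic with no rational root is irreducible), g is also irreducible (irreducibility is preserved under the substitution x → x + 13). Hence m_α(x) = x^3 + 39x^2 + 507x + 2081.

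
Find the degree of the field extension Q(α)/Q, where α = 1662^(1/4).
[Q(α):Q] = 4

α is a root of x^4 - 1662. By Eisenstein's criterion at the prime p = 2 (which divides the constant term 1662 but p^2 = 4 does not, since 1662 is squarefree), x^4 - 1662 is irreducible over Q. Hence [Q(α):Q] = 4.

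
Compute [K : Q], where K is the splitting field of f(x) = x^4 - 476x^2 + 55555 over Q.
[K : Q] = 4

Solving the quadratic in x^2: x^2 = (476 ± √(476^2 - 4·55555))/2 = (476 ± √4356)/2 = (476 ± 66)/2, giving x^2 = 205 or x^2 = 271. So f(x) = (x^2 - 205)(x^2 - 271) and the roots of f are ±√205, ±√271. Hence the splitting field is K = Q(√205, √271). Since 205 and 271 are distinct squarefree integers > 1, their product 55555 is not a perfect square, so √271 ∉ Q(√205). By the tower law [K:Q] = [Q(√205,√271):Q(√205)] · [Q(√205):Q] = 2 · 2 = 4.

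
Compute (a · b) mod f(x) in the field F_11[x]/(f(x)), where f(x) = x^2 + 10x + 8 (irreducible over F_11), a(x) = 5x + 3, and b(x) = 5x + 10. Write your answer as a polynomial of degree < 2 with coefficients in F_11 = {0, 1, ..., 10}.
a · b ≡ 2x + 6 (mod f(x))

Multiply in F_11[x]: a(x)·b(x) = (5x + 3)·(5x + 10) = 3x^2 + 10x + 8. This has degree ≥ 2, so divide by f(x) over F_11: 3x^2 + 10x + 8 = (3)·(x^2 + 10x + 8) + (2x + 6). Hence a·b ≡ 2x + 6 (mod f). (F_11[x]/(f) is a field with 11^2 = 121 elements since f is irreducible of degree 2.)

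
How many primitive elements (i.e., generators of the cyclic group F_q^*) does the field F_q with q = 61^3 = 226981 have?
There are φ(226980) = 55296 primitive elements

F_q^* is cyclic of order q - 1 = 226980. A cyclic group of order m has exactly φ(m) generators. Here m = 226980 = 2^2 · 3^2 · 5 · 13 · 97, so the number of primitive elements is φ(226980) = 55296.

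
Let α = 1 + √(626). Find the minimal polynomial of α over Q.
m_α(x) = x^2 - 2x - 625

From α - 1 = √(626), squaring gives (α - 1)^2 = 626, i.e. α^2 - 2α + 1 = 626, so α^2 - 2α - 625 = 0. The discriminant of x^2 - 2x - 625 is (-2)^2 - 4·(-625) = 4 + 2500 = 2504, and 4·(626) is not a perfect square in Q since 626 is squarefree and ≠ 1. Hence x^2 - 2x - 625 is irreducible over Q and is the minimal polynomial of α.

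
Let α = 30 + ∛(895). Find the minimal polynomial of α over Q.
m_α(x) = x^3 - 90x^2 + 2700x - 27895

Set β = α - 30 = ∛(895), so β^3 = 895. Then (α - 30)^3 - 895 = 0, i.e. α is a root of g(x) = (x - 30)^3 - 895 = x^3 - 90x^2 + 2700x - 27895. Since g(x) = h(x - 30) where h(x) = x^3 - 895, and h is irreducible over Q (because 895 is not a perfect cube, so h has no rational root, and a monic cubic with no rational root is irreducible), g is also irreducible (irreducibility is preserved under the substitution x → x - 30). Hence m_α(x) = x^3 - 90x^2 + 2700x - 27895.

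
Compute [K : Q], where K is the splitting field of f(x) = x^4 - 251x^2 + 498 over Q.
[K : Q] = 4

Solving the quadratic in x^2: x^2 = (251 ± √(251^2 - 4·498))/2 = (251 ± √61009)/2 = (251 ± 247)/2, giving x^2 = 249 or x^2 = 2. So f(x) = (x^2 - 249)(x^2 - 2) and the roots of f are ±√249, ±√2. Hence the splitting field is K = Q(√249, √2). Since 249 and 2 are distinct squarefree integers > 1, their product 498 is not a perfect square, so √2 ∉ Q(√249). By the tower law [K:Q] = [Q(√249,√2):Q(√249)] · [Q(√249):Q] = 2 · 2 = 4.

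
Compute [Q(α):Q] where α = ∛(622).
[Q(α):Q] = 3

The minimal polynomial of α is x^3 - 622, irreducible over Q since 622 is not a perfect cube (so x^3 - 622 has no rational root). Hence [Q(α):Q] = deg(m_α) = 3.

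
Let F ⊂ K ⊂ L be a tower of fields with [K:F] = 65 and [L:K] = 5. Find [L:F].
[L:F] = 325

The tower law says that for any tower of field extensions F ⊂ K ⊂ L with finite degrees, [L:F] = [L:K] · [K:F]. Here this gives [L:F] = 5 · 65 = 325.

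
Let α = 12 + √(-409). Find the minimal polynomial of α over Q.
m_α(x) = x^2 - 24x + 553

From α - 12 = √(-409), squaring gives (α - 12)^2 = -409, i.e. α^2 - 24α + 144 = -409, so α^2 - 24α + 553 = 0. The discriminant of x^2 - 24x + 553 is (-24)^2 - 4·(553) = 576 - 2212 = -1636, and 4·(-409) is not a perfect square in Q since -409 is squarefree and ≠ 1. Hence x^2 - 24x + 553 is irreducible over Q and is the minimal polynomial of α.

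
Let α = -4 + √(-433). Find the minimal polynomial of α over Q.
m_α(x) = x^2 + 8x + 449

From α + 4 = √(-433), squaring gives (α + 4)^2 = -433, i.e. α^2 + 8α + 16 = -433, so α^2 + 8α + 449 = 0. The discriminant of x^2 + 8x + 449 is (8)^2 - 4·(449) = 64 - 1796 = -1732, and 4·(-433) is not a perfect square in Q since -433 is squarefree and ≠ 1. Hence x^2 + 8x + 449 is irreducible over Q and is the minimal polynomial of α.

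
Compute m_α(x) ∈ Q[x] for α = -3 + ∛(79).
m_α(x) = x^3 + 9x^2 + 27x - 52

Set β = α + 3 = ∛(79), so β^3 = 79. Then (α + 3)^3 - 79 = 0, i.e. α is a root of g(x) = (x + 3)^3 - 79 = x^3 + 9x^2 + 27x - 52. Since g(x) = h(x + 3) where h(x) = x^3 - 79, and h is irreducible over Q (because 79 is not a perfect cube, so h has no rational root, and a monic cubic with no rational root is irreducible), g is also irreducible (irreducibility is preserved under the substitution x → x + 3). Hence m_α(x) = x^3 + 9x^2 + 27x - 52.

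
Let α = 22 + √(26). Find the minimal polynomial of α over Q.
m_α(x) = x^2 - 44x + 458

From α - 22 = √(26), squaring gives (α - 22)^2 = 26, i.e. α^2 - 44α + 484 = 26, so α^2 - 44α + 458 = 0. The discriminant of x^2 - 44x + 458 is (-44)^2 - 4·(458) = 1936 - 1832 = 104, and 4·(26) is not a perfect square in Q since 26 is squarefree and ≠ 1. Hence x^2 - 44x + 458 is irreducible over Q and is the minimal polynomial of α.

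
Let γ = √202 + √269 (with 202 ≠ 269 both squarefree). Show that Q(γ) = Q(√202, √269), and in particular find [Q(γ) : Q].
[Q(γ) : Q] = 4 (equivalently, Q(γ) = Q(√202, √269))

Obviously Q(γ) ⊆ Q(√202, √269), and [Q(√202, √269):Q] = 4 (since 202, 269 are distinct squarefree integers > 1 with 54338 not a perfect square). To show equality we compute the minimal polynomial of γ. From γ = √202 + √269: γ^2 = 202 + 2√(54338) + 269 = 471 + 2√(54338), so γ^2 - 471 = 2√(54338); squaring, (γ^2 - 471)^2 = 4·54338, i.e. γ^4 - 942γ^2 + 221841 - 217352 = 0, i.e. γ^4 - 942γ^2 + 4489 = 0. So γ is a root of x^4 - 942x^2 + 4489. This polynomial is irreducible over Q: it has no rational root (each ±√202 ± √269 is irrational), and any factorization into two quadratics over Q would force √(54338) ∈ Q (pairing opposite roots) or √202, √269 ∈ Q (other pairings), all impossible. Hence [Q(γ):Q] = 4 = [Q(√202, √269):Q], so Q(γ) = Q(√202, √269).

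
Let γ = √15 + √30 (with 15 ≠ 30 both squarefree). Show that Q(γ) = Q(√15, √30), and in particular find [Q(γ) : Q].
[Q(γ) : Q] = 4 (equivalently, Q(γ) = Q(√15, √30))

Obviously Q(γ) ⊆ Q(√15, √30), and [Q(√15, √30):Q] = 4 (since 15, 30 are distinct squarefree integers > 1 with 450 not a perfect square). To show equality we compute the minimal polynomial of γ. From γ = √15 + √30: γ^2 = 15 + 2√(450) + 30 = 45 + 2√(450), so γ^2 - 45 = 2√(450); squaring, (γ^2 - 45)^2 = 4·450, i.e. γ^4 - 90γ^2 + 2025 - 1800 = 0, i.e. γ^4 - 90γ^2 + 225 = 0. So γ is a root of x^4 - 90x^2 + 225. This polynomial is irreducible over Q: it has no rational root (each ±√15 ± √30 is irrational), and any factorization into two quadratics over Q would force √(450) ∈ Q (pairing opposite roots) or √15, √30 ∈ Q (other pairings), all impossible. Hence [Q(γ):Q] = 4 = [Q(√15, √30):Q], so Q(γ) = Q(√15, √30).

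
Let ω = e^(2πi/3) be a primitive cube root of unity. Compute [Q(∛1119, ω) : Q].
[Q(∛1119, ω) : Q] = 6

[Q(∛1119):Q] = 3 (min poly x^3 - 1119, irreducible since 1119 is not a perfect cube). [Q(ω):Q] = 2 (min poly x^2 + x + 1). Since Q(∛1119) ⊂ R and ω ∉ R, we have ω ∉ Q(∛1119), so x^2 + x + 1 remains irreducible over Q(∛1119) and [Q(∛1119, ω) : Q(∛1119)] = 2. By the tower law, [Q(∛1119, ω) : Q] = 3 · 2 = 6. (In fact Q(∛1119, ω) is the splitting field of x^3 - 1119 over Q.)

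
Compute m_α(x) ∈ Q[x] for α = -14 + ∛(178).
m_α(x) = x^3 + 42x^2 + 588x + 2566

Set β = α + 14 = ∛(178), so β^3 = 178. Then (α + 14)^3 - 178 = 0, i.e. α is a root of g(x) = (x + 14)^3 - 178 = x^3 + 42x^2 + 588x + 2566. Since g(x) = h(x + 14) where h(x) = x^3 - 178, and h is irreducible over Q (because 178 is not a perfect cube, so h has no rational root, and a monic cubic with no rational root is irreducible), g is also irreducible (irreducibility is preserved under the substitution x → x + 14). Hence m_α(x) = x^3 + 42x^2 + 588x + 2566.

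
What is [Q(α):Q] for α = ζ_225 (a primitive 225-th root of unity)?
[Q(α):Q] = 120

The minimal polynomial of ζ_225 over Q is the 225-th cyclotomic polynomial Φ_225(x), which is irreducible over Q and has degree φ(225) = 120. Hence [Q(α):Q] = φ(225) = 120.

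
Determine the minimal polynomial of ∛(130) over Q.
m_α(x) = x^3 - 130

α satisfies α^3 = 130, so x^3 - 130 annihilates α. By the rational root test, a rational root p/q (in lowest terms) of x^3 - 130 would satisfy p^3 = 130 q^3, forcing q = 1 and p^3 = 130; but 130 is not a perfect cube, contradiction. A monic cubic over Q with no rational root is irreducible (any nontrivial factorization would include a linear factor). Hence x^3 - 130 is the minimal polynomial of α, and in particular [Q(α):Q] = 3.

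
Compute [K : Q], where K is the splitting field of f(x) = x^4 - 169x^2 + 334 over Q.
[K : Q] = 4

Solving the quadratic in x^2: x^2 = (169 ± √(169^2 - 4·334))/2 = (169 ± √27225)/2 = (169 ± 165)/2, giving x^2 = 2 or x^2 = 167. So f(x) = (x^2 - 2)(x^2 - 167) and the roots of f are ±√2, ±√167. Hence the splitting field is K = Q(√2, √167). Since 2 and 167 are distinct squarefree integers > 1, their product 334 is not a perfect square, so √167 ∉ Q(√2). By the tower law [K:Q] = [Q(√2,√167):Q(√2)] · [Q(√2):Q] = 2 · 2 = 4.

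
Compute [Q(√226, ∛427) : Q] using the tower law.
[Q(√226, ∛427) : Q] = 6

Let L = Q(√226, ∛427). Since Q(√226) ⊂ L and [Q(√226):Q] = 2, the tower law gives 2 | [L:Q]. Likewise Q(∛427) ⊂ L with [Q(∛427):Q] = 3 (because 427 is not a perfect cube), so 3 | [L:Q]. As gcd(2,3) = 1, [L:Q] is divisible by 6. Conversely L is generated over Q by √226 and ∛427, so [L:Q] ≤ 2·3 = 6. Therefore [Q(√226, ∛427) : Q] = 6.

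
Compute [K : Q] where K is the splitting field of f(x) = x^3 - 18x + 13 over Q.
[K : Q] = 6

By the rational root test, any rational root of the monic integer polynomial f(x) = x^3 - 18x + 13 must be an integer dividing the constant term 13, i.e. one of ±{1, 13}. Evaluating: f(1) = -4, f(-1) = 30, f(13) = 1976, f(-13) = -1950; none is 0, so f has no rational root and is therefore irreducible over Q (a cubic with no linear factor over a field is irreducible). For an irreducible cubic, the Galois group is A_3 or S_3 according as the discriminant disc(f) = -4a^3 - 27b^2 = -4·(-18)^3 - 27·(13)^2 = 18765 is or is not a square in Q. Here disc(f) = 18765 is not a perfect square in Q, so the Galois group of f over Q is not contained in A_3 and must be all of S_3. The splitting field has degree |S_3| = 6 over Q, so [K : Q] = 6.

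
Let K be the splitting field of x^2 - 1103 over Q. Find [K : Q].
[K : Q] = 2

f(x) = x^2 - 1103 factors as (x - √1103)(x + √1103). The splitting field is K = Q(√1103). Since 1103 is squarefree and > 1, it is not a perfect square, so x^2 - 1103 is irreducible over Q and [Q(√1103) : Q] = 2. Hence [K : Q] = 2.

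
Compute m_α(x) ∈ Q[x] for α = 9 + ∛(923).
m_α(x) = x^3 - 27x^2 + 243x - 1652

Set β = α - 9 = ∛(923), so β^3 = 923. Then (α - 9)^3 - 923 = 0, i.e. α is a root of g(x) = (x - 9)^3 - 923 = x^3 - 27x^2 + 243x - 1652. Since g(x) = h(x - 9) where h(x) = x^3 - 923, and h is irreducible over Q (because 923 is not a perfect cube, so h has no rational root, and a monic cubic with no rational root is irreducible), g is also irreducible (irreducibility is preserved under the substitution x → x - 9). Hence m_α(x) = x^3 - 27x^2 + 243x - 1652.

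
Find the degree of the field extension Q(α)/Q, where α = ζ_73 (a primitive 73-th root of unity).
[Q(α):Q] = 72

The minimal polynomial of ζ_73 over Q is the 73-th cyclotomic polynomial Φ_73(x), which is irreducible over Q and has degree φ(73) = 72. Hence [Q(α):Q] = φ(73) = 72.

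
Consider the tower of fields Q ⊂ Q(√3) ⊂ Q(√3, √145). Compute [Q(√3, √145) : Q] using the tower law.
[Q(√3, √145) : Q] = 4

[Q(√3):Q] = 2 (min poly x^2 - 3, irreducible since 3 is squarefree > 1). For the top step, suppose √145 ∈ Q(√3), say √145 = c + d√3 with c, d ∈ Q. Squaring: 145 = c^2 + 3d^2 + 2cd√3. Since √3 ∉ Q this forces 2cd = 0. If d = 0 then √145 = c ∈ Q, contradicting 145 squarefree > 1. If c = 0 then 145 = 3d^2, so 3·145 = (3d)^2 is a perfect square in Q — but 3·145 = 435 is not a perfect square (since 3 and 145 are distinct squarefree integers). Contradiction. Hence √145 ∉ Q(√3), so x^2 - 145 stays irreducible over Q(√3) and [Q(√3, √145) : Q(√3)] = 2. By the tower law, [Q(√3, √145) : Q] = 2 · 2 = 4.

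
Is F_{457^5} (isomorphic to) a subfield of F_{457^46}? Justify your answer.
No: F_{457^5} is not a subfield of F_{457^46}

F_{p^m} embeds in F_{p^n} iff m | n. Here 5 ∤ 46 (since 46 = 9·5 + 1 with remainder 1 ≠ 0), so F_{457^5} is not a subfield of F_{457^46}. Equivalently: if it were, the tower law would give 5 = [F_{457^5}:F_457] dividing [F_{457^46}:F_457] = 46, contradiction.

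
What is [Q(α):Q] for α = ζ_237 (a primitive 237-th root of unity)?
[Q(α):Q] = 156

The minimal polynomial of ζ_237 over Q is the 237-th cyclotomic polynomial Φ_237(x), which is irreducible over Q and has degree φ(237) = 156. Hence [Q(α):Q] = φ(237) = 156.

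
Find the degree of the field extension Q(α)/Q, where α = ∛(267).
[Q(α):Q] = 3

The minimal polynomial of α is x^3 - 267, irreducible over Q since 267 is not a perfect cube (so x^3 - 267 has no rational root). Hence [Q(α):Q] = deg(m_α) = 3.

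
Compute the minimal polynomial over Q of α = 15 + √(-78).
m_α(x) = x^2 - 30x + 303

From α - 15 = √(-78), squaring gives (α - 15)^2 = -78, i.e. α^2 - 30α + 225 = -78, so α^2 - 30α + 303 = 0. The discriminant of x^2 - 30x + 303 is (-30)^2 - 4·(303) = 900 - 1212 = -312, and 4·(-78) is not a perfect square in Q since -78 is squarefree and ≠ 1. Hence x^2 - 30x + 303 is irreducible over Q and is the minimal polynomial of α.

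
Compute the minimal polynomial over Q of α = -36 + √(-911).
m_α(x) = x^2 + 72x + 2207

From α + 36 = √(-911), squaring gives (α + 36)^2 = -911, i.e. α^2 + 72α + 1296 = -911, so α^2 + 72α + 2207 = 0. The discriminant of x^2 + 72x + 2207 is (72)^2 - 4·(2207) = 5184 - 8828 = -3644, and 4·(-911) is not a perfect square in Q since -911 is squarefree and ≠ 1. Hence x^2 + 72x + 2207 is irreducible over Q and is the minimal polynomial of α.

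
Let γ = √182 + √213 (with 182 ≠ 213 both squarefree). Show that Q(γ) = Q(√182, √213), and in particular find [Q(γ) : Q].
[Q(γ) : Q] = 4 (equivalently, Q(γ) = Q(√182, √213))

Obviously Q(γ) ⊆ Q(√182, √213), and [Q(√182, √213):Q] = 4 (since 182, 213 are distinct squarefree integers > 1 with 38766 not a perfect square). To show equality we compute the minimal polynomial of γ. From γ = √182 + √213: γ^2 = 182 + 2√(38766) + 213 = 395 + 2√(38766), so γ^2 - 395 = 2√(38766); squaring, (γ^2 - 395)^2 = 4·38766, i.e. γ^4 - 790γ^2 + 156025 - 155064 = 0, i.e. γ^4 - 790γ^2 + 961 = 0. So γ is a root of x^4 - 790x^2 + 961. This polynomial is irreducible over Q: it has no rational root (each ±√182 ± √213 is irrational), and any factorization into two quadratics over Q would force √(38766) ∈ Q (pairing opposite roots) or √182, √213 ∈ Q (other pairings), all impossible. Hence [Q(γ):Q] = 4 = [Q(√182, √213):Q], so Q(γ) = Q(√182, √213).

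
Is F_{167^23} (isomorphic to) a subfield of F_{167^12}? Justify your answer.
No: F_{167^23} is not a subfield of F_{167^12}

F_{p^m} embeds in F_{p^n} iff m | n. Here 23 ∤ 12 (since 12 = 0·23 + 12 with remainder 12 ≠ 0), so F_{167^23} is not a subfield of F_{167^12}. Equivalently: if it were, the tower law would give 23 = [F_{167^23}:F_167] dividing [F_{167^12}:F_167] = 12, contradiction.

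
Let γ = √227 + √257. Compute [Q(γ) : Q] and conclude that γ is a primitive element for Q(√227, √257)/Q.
[Q(γ) : Q] = 4 (equivalently, Q(γ) = Q(√227, √257))

Obviously Q(γ) ⊆ Q(√227, √257), and [Q(√227, √257):Q] = 4 (since 227, 257 are distinct squarefree integers > 1 with 58339 not a perfect square). To show equality we compute the minimal polynomial of γ. From γ = √227 + √257: γ^2 = 227 + 2√(58339) + 257 = 484 + 2√(58339), so γ^2 - 484 = 2√(58339); squaring, (γ^2 - 484)^2 = 4·58339, i.e. γ^4 - 968γ^2 + 234256 - 233356 = 0, i.e. γ^4 - 968γ^2 + 900 = 0. So γ is a root of x^4 - 968x^2 + 900. This polynomial is irreducible over Q: it has no rational root (each ±√227 ± √257 is irrational), and any factorization into two quadratics over Q would force √(58339) ∈ Q (pairing opposite roots) or √227, √257 ∈ Q (other pairings), all impossible. Hence [Q(γ):Q] = 4 = [Q(√227, √257):Q], so Q(γ) = Q(√227, √257).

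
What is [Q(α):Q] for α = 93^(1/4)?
[Q(α):Q] = 4

α is a root of x^4 - 93. By Eisenstein's criterion at the prime p = 3 (which divides the constant term 93 but p^2 = 9 does not, since 93 is squarefree), x^4 - 93 is irreducible over Q. Hence [Q(α):Q] = 4.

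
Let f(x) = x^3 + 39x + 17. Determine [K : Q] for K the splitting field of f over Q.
[K : Q] = 6

By the rational root test, any rational root of the monic integer polynomial f(x) = x^3 + 39x + 17 must be an integer dividing the constant term 17, i.e. one of ±{1, 17}. Evaluating: f(1) = 57, f(-1) = -23, f(17) = 5593, f(-17) = -5559; none is 0, so f has no rational root and is therefore irreducible over Q (a cubic with no linear factor over a field is irreducible). For an irreducible cubic, the Galois group is A_3 or S_3 according as the discriminant disc(f) = -4a^3 - 27b^2 = -4·(39)^3 - 27·(17)^2 = -245079 is or is not a square in Q. Here disc(f) = -245079 is not a perfect square in Q, so the Galois group of f over Q is not contained in A_3 and must be all of S_3. The splitting field has degree |S_3| = 6 over Q, so [K : Q] = 6.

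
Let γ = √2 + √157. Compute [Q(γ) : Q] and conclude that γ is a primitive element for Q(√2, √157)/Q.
[Q(γ) : Q] = 4 (equivalently, Q(γ) = Q(√2, √157))

Obviously Q(γ) ⊆ Q(√2, √157), and [Q(√2, √157):Q] = 4 (since 2, 157 are distinct squarefree integers > 1 with 314 not a perfect square). To show equality we compute the minimal polynomial of γ. From γ = √2 + √157: γ^2 = 2 + 2√(314) + 157 = 159 + 2√(314), so γ^2 - 159 = 2√(314); squaring, (γ^2 - 159)^2 = 4·314, i.e. γ^4 - 318γ^2 + 25281 - 1256 = 0, i.e. γ^4 - 318γ^2 + 24025 = 0. So γ is a root of x^4 - 318x^2 + 24025. This polynomial is irreducible over Q: it has no rational root (each ±√2 ± √157 is irrational), and any factorization into two quadratics over Q would force √(314) ∈ Q (pairing opposite roots) or √2, √157 ∈ Q (other pairings), all impossible. Hence [Q(γ):Q] = 4 = [Q(√2, √157):Q], so Q(γ) = Q(√2, √157).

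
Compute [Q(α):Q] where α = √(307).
[Q(α):Q] = 2

[Q(α):Q] equals the degree of the minimal polynomial of α. Here α^2 = 307 and x^2 - 307 is irreducible (d = 307 is squarefree, ≠ 1, hence not a square), so deg(m_α) = 2. Thus [Q(α):Q] = 2.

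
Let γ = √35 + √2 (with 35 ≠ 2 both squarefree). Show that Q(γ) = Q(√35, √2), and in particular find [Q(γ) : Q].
[Q(γ) : Q] = 4 (equivalently, Q(γ) = Q(√35, √2))

Obviously Q(γ) ⊆ Q(√35, √2), and [Q(√35, √2):Q] = 4 (since 35, 2 are distinct squarefree integers > 1 with 70 not a perfect square). To show equality we compute the minimal polynomial of γ. From γ = √35 + √2: γ^2 = 35 + 2√(70) + 2 = 37 + 2√(70), so γ^2 - 37 = 2√(70); squaring, (γ^2 - 37)^2 = 4·70, i.e. γ^4 - 74γ^2 + 1369 - 280 = 0, i.e. γ^4 - 74γ^2 + 1089 = 0. So γ is a root of x^4 - 74x^2 + 1089. This polynomial is irreducible over Q: it has no rational root (each ±√35 ± √2 is irrational), and any factorization into two quadratics over Q would force √(70) ∈ Q (pairing opposite roots) or √35, √2 ∈ Q (other pairings), all impossible. Hence [Q(γ):Q] = 4 = [Q(√35, √2):Q], so Q(γ) = Q(√35, √2).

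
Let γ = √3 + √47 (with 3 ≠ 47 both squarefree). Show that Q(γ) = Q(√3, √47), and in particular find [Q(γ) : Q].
[Q(γ) : Q] = 4 (equivalently, Q(γ) = Q(√3, √47))

Obviously Q(γ) ⊆ Q(√3, √47), and [Q(√3, √47):Q] = 4 (since 3, 47 are distinct squarefree integers > 1 with 141 not a perfect square). To show equality we compute the minimal polynomial of γ. From γ = √3 + √47: γ^2 = 3 + 2√(141) + 47 = 50 + 2√(141), so γ^2 - 50 = 2√(141); squaring, (γ^2 - 50)^2 = 4·141, i.e. γ^4 - 100γ^2 + 2500 - 564 = 0, i.e. γ^4 - 100γ^2 + 1936 = 0. So γ is a root of x^4 - 100x^2 + 1936. This polynomial is irreducible over Q: it has no rational root (each ±√3 ± √47 is irrational), and any factorization into two quadratics over Q would force √(141) ∈ Q (pairing opposite roots) or √3, √47 ∈ Q (other pairings), all impossible. Hence [Q(γ):Q] = 4 = [Q(√3, √47):Q], so Q(γ) = Q(√3, √47).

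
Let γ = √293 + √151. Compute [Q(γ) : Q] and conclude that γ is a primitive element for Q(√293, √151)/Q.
[Q(γ) : Q] = 4 (equivalently, Q(γ) = Q(√293, √151))

Obviously Q(γ) ⊆ Q(√293, √151), and [Q(√293, √151):Q] = 4 (since 293, 151 are distinct squarefree integers > 1 with 44243 not a perfect square). To show equality we compute the minimal polynomial of γ. From γ = √293 + √151: γ^2 = 293 + 2√(44243) + 151 = 444 + 2√(44243), so γ^2 - 444 = 2√(44243); squaring, (γ^2 - 444)^2 = 4·44243, i.e. γ^4 - 888γ^2 + 197136 - 176972 = 0, i.e. γ^4 - 888γ^2 + 20164 = 0. So γ is a root of x^4 - 888x^2 + 20164. This polynomial is irreducible over Q: it has no rational root (each ±√293 ± √151 is irrational), and any factorization into two quadratics over Q would force √(44243) ∈ Q (pairing opposite roots) or √293, √151 ∈ Q (other pairings), all impossible. Hence [Q(γ):Q] = 4 = [Q(√293, √151):Q], so Q(γ) = Q(√293, √151).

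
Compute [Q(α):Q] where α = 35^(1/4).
[Q(α):Q] = 4

α is a root of x^4 - 35. By Eisenstein's criterion at the prime p = 5 (which divides the constant term 35 but p^2 = 25 does not, since 35 is squarefree), x^4 - 35 is irreducible over Q. Hence [Q(α):Q] = 4.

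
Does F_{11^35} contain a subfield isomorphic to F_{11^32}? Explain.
No: F_{11^32} is not a subfield of F_{11^35}

F_{p^m} embeds in F_{p^n} iff m | n. Here 32 ∤ 35 (since 35 = 1·32 + 3 with remainder 3 ≠ 0), so F_{11^32} is not a subfield of F_{11^35}. Equivalently: if it were, the tower law would give 32 = [F_{11^32}:F_11] dividing [F_{11^35}:F_11] = 35, contradiction.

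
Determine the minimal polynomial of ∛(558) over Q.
m_α(x) = x^3 - 558

α satisfies α^3 = 558, so x^3 - 558 annihilates α. By the rational root test, a rational root p/q (in lowest terms) of x^3 - 558 would satisfy p^3 = 558 q^3, forcing q = 1 and p^3 = 558; but 558 is not a perfect cube, contradiction. A monic cubic over Q with no rational root is irreducible (any nontrivial factorization would include a linear factor). Hence x^3 - 558 is the minimal polynomial of α, and in particular [Q(α):Q] = 3.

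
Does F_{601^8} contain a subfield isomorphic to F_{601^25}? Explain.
No: F_{601^25} is not a subfield of F_{601^8}

F_{p^m} embeds in F_{p^n} iff m | n. Here 25 ∤ 8 (since 8 = 0·25 + 8 with remainder 8 ≠ 0), so F_{601^25} is not a subfield of F_{601^8}. Equivalently: if it were, the tower law would give 25 = [F_{601^25}:F_601] dividing [F_{601^8}:F_601] = 8, contradiction.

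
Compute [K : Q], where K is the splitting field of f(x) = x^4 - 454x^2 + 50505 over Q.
[K : Q] = 4

Solving the quadratic in x^2: x^2 = (454 ± √(454^2 - 4·50505))/2 = (454 ± √4096)/2 = (454 ± 64)/2, giving x^2 = 259 or x^2 = 195. So f(x) = (x^2 - 259)(x^2 - 195) and the roots of f are ±√259, ±√195. Hence the splitting field is K = Q(√259, √195). Since 259 and 195 are distinct squarefree integers > 1, their product 50505 is not a perfect square, so √195 ∉ Q(√259). By the tower law [K:Q] = [Q(√259,√195):Q(√259)] · [Q(√259):Q] = 2 · 2 = 4.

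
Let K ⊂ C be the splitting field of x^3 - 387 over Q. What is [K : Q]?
[K : Q] = 6

The roots of x^3 - 387 are ∛387, ω∛387, ω^2∛387 where ω = e^(2πi/3) is a primitive cube root of unity, so K = Q(∛387, ω). Now [Q(∛387):Q] = 3 (since 387 is not a perfect cube, x^3 - 387 is irreducible) and [Q(ω):Q] = 2. Both 2 and 3 divide [K:Q], and [K:Q] ≤ 3·2 = 6, so [K:Q] = 6. (Equivalently: Q(∛387) ⊂ R but ω ∉ R, so [K : Q(∛387)] = 2.)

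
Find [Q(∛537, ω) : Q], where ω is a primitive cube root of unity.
[Q(∛537, ω) : Q] = 6

[Q(∛537):Q] = 3 (min poly x^3 - 537, irreducible since 537 is not a perfect cube). [Q(ω):Q] = 2 (min poly x^2 + x + 1). Since Q(∛537) ⊂ R and ω ∉ R, we have ω ∉ Q(∛537), so x^2 + x + 1 remains irreducible over Q(∛537) and [Q(∛537, ω) : Q(∛537)] = 2. By the tower law, [Q(∛537, ω) : Q] = 3 · 2 = 6. (In fact Q(∛537, ω) is the splitting field of x^3 - 537 over Q.)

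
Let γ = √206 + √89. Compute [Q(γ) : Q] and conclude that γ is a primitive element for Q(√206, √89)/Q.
[Q(γ) : Q] = 4 (equivalently, Q(γ) = Q(√206, √89))

Obviously Q(γ) ⊆ Q(√206, √89), and [Q(√206, √89):Q] = 4 (since 206, 89 are distinct squarefree integers > 1 with 18334 not a perfect square). To show equality we compute the minimal polynomial of γ. From γ = √206 + √89: γ^2 = 206 + 2√(18334) + 89 = 295 + 2√(18334), so γ^2 - 295 = 2√(18334); squaring, (γ^2 - 295)^2 = 4·18334, i.e. γ^4 - 590γ^2 + 87025 - 73336 = 0, i.e. γ^4 - 590γ^2 + 13689 = 0. So γ is a root of x^4 - 590x^2 + 13689. This polynomial is irreducible over Q: it has no rational root (each ±√206 ± √89 is irrational), and any factorization into two quadratics over Q would force √(18334) ∈ Q (pairing opposite roots) or √206, √89 ∈ Q (other pairings), all impossible. Hence [Q(γ):Q] = 4 = [Q(√206, √89):Q], so Q(γ) = Q(√206, √89).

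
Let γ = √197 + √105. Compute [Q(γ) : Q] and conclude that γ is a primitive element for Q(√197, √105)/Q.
[Q(γ) : Q] = 4 (equivalently, Q(γ) = Q(√197, √105))

Obviously Q(γ) ⊆ Q(√197, √105), and [Q(√197, √105):Q] = 4 (since 197, 105 are distinct squarefree integers > 1 with 20685 not a perfect square). To show equality we compute the minimal polynomial of γ. From γ = √197 + √105: γ^2 = 197 + 2√(20685) + 105 = 302 + 2√(20685), so γ^2 - 302 = 2√(20685); squaring, (γ^2 - 302)^2 = 4·20685, i.e. γ^4 - 604γ^2 + 91204 - 82740 = 0, i.e. γ^4 - 604γ^2 + 8464 = 0. So γ is a root of x^4 - 604x^2 + 8464. This polynomial is irreducible over Q: it has no rational root (each ±√197 ± √105 is irrational), and any factorization into two quadratics over Q would force √(20685) ∈ Q (pairing opposite roots) or √197, √105 ∈ Q (other pairings), all impossible. Hence [Q(γ):Q] = 4 = [Q(√197, √105):Q], so Q(γ) = Q(√197, √105).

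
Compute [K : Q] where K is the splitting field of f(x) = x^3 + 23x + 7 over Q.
[K : Q] = 6

By the rational root test, any rational root of the monic integer polynomial f(x) = x^3 + 23x + 7 must be an integer dividing the constant term 7, i.e. one of ±{1, 7}. Evaluating: f(1) = 31, f(-1) = -17, f(7) = 511, f(-7) = -497; none is 0, so f has no rational root and is therefore irreducible over Q (a cubic with no linear factor over a field is irreducible). For an irreducible cubic, the Galois group is A_3 or S_3 according as the discriminant disc(f) = -4a^3 - 27b^2 = -4·(23)^3 - 27·(7)^2 = -49991 is or is not a square in Q. Here disc(f) = -49991 is not a perfect square in Q, so the Galois group of f over Q is not contained in A_3 and must be all of S_3. The splitting field has degree |S_3| = 6 over Q, so [K : Q] = 6.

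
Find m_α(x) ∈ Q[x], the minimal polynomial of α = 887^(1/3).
m_α(x) = x^3 - 887

α satisfies α^3 = 887, so x^3 - 887 annihilates α. By the rational root test, a rational root p/q (in lowest terms) of x^3 - 887 would satisfy p^3 = 887 q^3, forcing q = 1 and p^3 = 887; but 887 is not a perfect cube, contradiction. A monic cubic over Q with no rational root is irreducible (any nontrivial factorization would include a linear factor). Hence x^3 - 887 is the minimal polynomial of α, and in particular [Q(α):Q] = 3.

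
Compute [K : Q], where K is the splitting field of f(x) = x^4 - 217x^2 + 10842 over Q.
[K : Q] = 4

Solving the quadratic in x^2: x^2 = (217 ± √(217^2 - 4·10842))/2 = (217 ± √3721)/2 = (217 ± 61)/2, giving x^2 = 139 or x^2 = 78. So f(x) = (x^2 - 139)(x^2 - 78) and the roots of f are ±√139, ±√78. Hence the splitting field is K = Q(√139, √78). Since 139 and 78 are distinct squarefree integers > 1, their product 10842 is not a perfect square, so √78 ∉ Q(√139). By the tower law [K:Q] = [Q(√139,√78):Q(√139)] · [Q(√139):Q] = 2 · 2 = 4.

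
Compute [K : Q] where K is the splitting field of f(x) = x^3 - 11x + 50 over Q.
[K : Q] = 6

By the rational root test, any rational root of the monic integer polynomial f(x) = x^3 - 11x + 50 must be an integer dividing the constant term 50, i.e. one of ±{1, 2, 5, 10, 25, 50}. Evaluating: f(1) = 40, f(-1) = 60, f(2) = 36, f(-2) = 64, f(5) = 120, f(-5) = -20, f(10) = 940, f(-10) = -840, f(25) = 15400, f(-25) = -15300, f(50) = 124500, f(-50) = -124400; none is 0, so f has no rational root and is therefore irreducible over Q (a cubic with no linear factor over a field is irreducible). For an irreducible cubic, the Galois group is A_3 or S_3 according as the discriminant disc(f) = -4a^3 - 27b^2 = -4·(-11)^3 - 27·(50)^2 = -62176 is or is not a square in Q. Here disc(f) = -62176 is not a perfect square in Q, so the Galois group of f over Q is not contained in A_3 and must be all of S_3. The splitting field has degree |S_3| = 6 over Q, so [K : Q] = 6.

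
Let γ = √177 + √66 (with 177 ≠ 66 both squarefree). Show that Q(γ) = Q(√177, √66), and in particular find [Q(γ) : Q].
[Q(γ) : Q] = 4 (equivalently, Q(γ) = Q(√177, √66))

Obviously Q(γ) ⊆ Q(√177, √66), and [Q(√177, √66):Q] = 4 (since 177, 66 are distinct squarefree integers > 1 with 11682 not a perfect square). To show equality we compute the minimal polynomial of γ. From γ = √177 + √66: γ^2 = 177 + 2√(11682) + 66 = 243 + 2√(11682), so γ^2 - 243 = 2√(11682); squaring, (γ^2 - 243)^2 = 4·11682, i.e. γ^4 - 486γ^2 + 59049 - 46728 = 0, i.e. γ^4 - 486γ^2 + 12321 = 0. So γ is a root of x^4 - 486x^2 + 12321. This polynomial is irreducible over Q: it has no rational root (each ±√177 ± √66 is irrational), and any factorization into two quadratics over Q would force √(11682) ∈ Q (pairing opposite roots) or √177, √66 ∈ Q (other pairings), all impossible. Hence [Q(γ):Q] = 4 = [Q(√177, √66):Q], so Q(γ) = Q(√177, √66).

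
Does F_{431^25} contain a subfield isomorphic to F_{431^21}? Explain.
No: F_{431^21} is not a subfield of F_{431^25}

F_{p^m} embeds in F_{p^n} iff m | n. Here 21 ∤ 25 (since 25 = 1·21 + 4 with remainder 4 ≠ 0), so F_{431^21} is not a subfield of F_{431^25}. Equivalently: if it were, the tower law would give 21 = [F_{431^21}:F_431] dividing [F_{431^25}:F_431] = 25, contradiction.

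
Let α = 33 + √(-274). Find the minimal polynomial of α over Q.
m_α(x) = x^2 - 66x + 1363

From α - 33 = √(-274), squaring gives (α - 33)^2 = -274, i.e. α^2 - 66α + 1089 = -274, so α^2 - 66α + 1363 = 0. The discriminant of x^2 - 66x + 1363 is (-66)^2 - 4·(1363) = 4356 - 5452 = -1096, and 4·(-274) is not a perfect square in Q since -274 is squarefree and ≠ 1. Hence x^2 - 66x + 1363 is irreducible over Q and is the minimal polynomial of α.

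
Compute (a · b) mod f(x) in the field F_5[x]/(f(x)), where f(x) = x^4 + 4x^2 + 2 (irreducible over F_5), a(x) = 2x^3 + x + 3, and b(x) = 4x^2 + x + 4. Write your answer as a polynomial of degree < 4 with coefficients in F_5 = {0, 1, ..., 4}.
a · b ≡ x + 3 (mod f(x))

Multiply in F_5[x]: a(x)·b(x) = (2x^3 + x + 3)·(4x^2 + x + 4) = 3x^5 + 2x^4 + 2x^3 + 3x^2 + 2x + 2. This has degree ≥ 4, so divide by f(x) over F_5: 3x^5 + 2x^4 + 2x^3 + 3x^2 + 2x + 2 = (3x + 2)·(x^4 + 4x^2 + 2) + (x + 3). Hence a·b ≡ x + 3 (mod f). (F_5[x]/(f) is a field with 5^4 = 625 elements since f is irreducible of degree 4.)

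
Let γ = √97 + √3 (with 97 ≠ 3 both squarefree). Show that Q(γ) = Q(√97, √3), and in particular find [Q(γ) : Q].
[Q(γ) : Q] = 4 (equivalently, Q(γ) = Q(√97, √3))

Obviously Q(γ) ⊆ Q(√97, √3), and [Q(√97, √3):Q] = 4 (since 97, 3 are distinct squarefree integers > 1 with 291 not a perfect square). To show equality we compute the minimal polynomial of γ. From γ = √97 + √3: γ^2 = 97 + 2√(291) + 3 = 100 + 2√(291), so γ^2 - 100 = 2√(291); squaring, (γ^2 - 100)^2 = 4·291, i.e. γ^4 - 200γ^2 + 10000 - 1164 = 0, i.e. γ^4 - 200γ^2 + 8836 = 0. So γ is a root of x^4 - 200x^2 + 8836. This polynomial is irreducible over Q: it has no rational root (each ±√97 ± √3 is irrational), and any factorization into two quadratics over Q would force √(291) ∈ Q (pairing opposite roots) or √97, √3 ∈ Q (other pairings), all impossible. Hence [Q(γ):Q] = 4 = [Q(√97, √3):Q], so Q(γ) = Q(√97, √3).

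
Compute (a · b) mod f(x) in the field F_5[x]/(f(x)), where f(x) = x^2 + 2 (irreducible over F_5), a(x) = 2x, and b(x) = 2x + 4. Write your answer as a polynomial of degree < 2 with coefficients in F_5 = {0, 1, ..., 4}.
a · b ≡ 3x + 2 (mod f(x))

Multiply in F_5[x]: a(x)·b(x) = (2x)·(2x + 4) = 4x^2 + 3x. This has degree ≥ 2, so divide by f(x) over F_5: 4x^2 + 3x = (4)·(x^2 + 2) + (3x + 2). Hence a·b ≡ 3x + 2 (mod f). (F_5[x]/(f) is a field with 5^2 = 25 elements since f is irreducible of degree 2.)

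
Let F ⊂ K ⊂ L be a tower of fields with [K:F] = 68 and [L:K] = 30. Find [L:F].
[L:F] = 2040

The tower law says that for any tower of field extensions F ⊂ K ⊂ L with finite degrees, [L:F] = [L:K] · [K:F]. Here this gives [L:F] = 30 · 68 = 2040.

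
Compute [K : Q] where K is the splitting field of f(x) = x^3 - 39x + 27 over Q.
[K : Q] = 6

By the rational root test, any rational root of the monic integer polynomial f(x) = x^3 - 39x + 27 must be an integer dividing the constant term 27, i.e. one of ±{1, 3, 9, 27}. Evaluating: f(1) = -11, f(-1) = 65, f(3) = -63, f(-3) = 117, f(9) = 405, f(-9) = -351, f(27) = 18657, f(-27) = -18603; none is 0, so f has no rational root and is therefore irreducible over Q (a cubic with no linear factor over a field is irreducible). For an irreducible cubic, the Galois group is A_3 or S_3 according as the discriminant disc(f) = -4a^3 - 27b^2 = -4·(-39)^3 - 27·(27)^2 = 217593 is or is not a square in Q. Here disc(f) = 217593 is not a perfect square in Q, so the Galois group of f over Q is not contained in A_3 and must be all of S_3. The splitting field has degree |S_3| = 6 over Q, so [K : Q] = 6.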